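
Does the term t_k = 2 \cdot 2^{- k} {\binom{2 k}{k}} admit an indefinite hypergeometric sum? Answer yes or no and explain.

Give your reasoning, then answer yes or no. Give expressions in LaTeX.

Compute t_(k+1)/t_k: get (2*k + 1)/(k + 1).
A = 2*k + 1, B = k + 1, C = 1.
Solve (2*k + 1)·f(k+1) − (k)·f(k) = 1.
d = -1 from the (1,1,0) case.
Negative degree bound (-1): no f exists, t_k not Gosper-summable.

No — negative degree bound, so no certificate f.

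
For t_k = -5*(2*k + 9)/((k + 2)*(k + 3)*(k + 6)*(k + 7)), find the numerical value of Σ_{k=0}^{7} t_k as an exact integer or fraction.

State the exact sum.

Compute t_(k+1)/t_k: get (k + 2)*(k + 6)*(2*k + 11)/((k + 4)*(k + 8)*(2*k + 9)).
A = k + 2, B = k + 8, C = k**3 + 27*k**2/2 + 121*k/2 + 90.
Key eq: (k + 2)·f(k+1) = (k + 7)·f(k) + (k**3 + 27*k**2/2 + 121*k/2 + 90).
d = 5 from the (1,1,3) case.
Coefficient equations give f(k) = k*(k + 3)*(k + 4)*(k + 5)*(k + 8)/24.
Certificate R = B(k−1)f/C = k*(k + 3)*(k + 7)*(k + 8)/(12*(2*k + 9)) gives s_k = 5*k*(-k - 8)/(12*(k**2 + 8*k + 12)).
Check: Δs_k = 5*(-2*k - 9)/(k**4 + 18*k**3 + 113*k**2 + 288*k + 252). ✓
Sum = s_(8) − s_(0); s_(8) = -8/21, s_(0) = 0 ⇒ -8/21.

Σ = -8/21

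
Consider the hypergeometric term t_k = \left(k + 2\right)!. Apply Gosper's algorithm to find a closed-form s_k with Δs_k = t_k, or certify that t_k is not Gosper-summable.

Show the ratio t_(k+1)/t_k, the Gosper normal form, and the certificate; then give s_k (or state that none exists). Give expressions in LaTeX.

not Gosper-summable; s_k does not exist

r(k) = k + 3 after simplifying.
Factor: A=k + 3; B=1; C=1.
f must satisfy (k + 3)·f(k+1) − (1)·f(k) = 1.
d = -1 from the (1,0,0) case.
Negative degree bound (-1): no f exists, t_k not Gosper-summable.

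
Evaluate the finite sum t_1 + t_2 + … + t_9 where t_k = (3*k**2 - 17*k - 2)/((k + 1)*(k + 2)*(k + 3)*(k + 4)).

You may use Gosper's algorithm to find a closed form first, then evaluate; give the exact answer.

Σ = -67/286

Step 1: r(k) = (k + 1)*(17*k - 3*(k + 1)**2 + 19)/((k + 5)*(-3*k**2 + 17*k + 2)).
Take A(k)=k + 1, B(k)=k + 5, C(k)=k**2 - 17*k/3 - 2/3.
Key eq: (k + 1)·f(k+1) = (k + 4)·f(k) + (k**2 - 17*k/3 - 2/3).
deg f ≤ 3 (via 1,1,2).
Coefficient equations give f(k) = -k*(k**2 + 24*k - 13)/18.
Get s_k = R·t_k = k*(-k**2 - 24*k + 13)/(6*(k + 1)*(k + 2)*(k + 3)) with R(k) = B(k−1)f(k)/C(k) = -k*(k + 4)*(k**2 + 24*k - 13)/(6*(3*k**2 - 17*k - 2)).
Check: Δs_k = (3*k**2 - 17*k - 2)/(k**4 + 10*k**3 + 35*k**2 + 50*k + 24). ✓
Sum = s_(10) − s_(1); s_(10) = -545/1716, s_(1) = -1/12 ⇒ -67/286.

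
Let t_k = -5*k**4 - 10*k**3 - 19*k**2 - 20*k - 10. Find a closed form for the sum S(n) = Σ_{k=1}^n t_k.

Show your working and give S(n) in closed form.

r(k) = (5*k**4 + 30*k**3 + 79*k**2 + 108*k + 64)/(5*k**4 + 10*k**3 + 19*k**2 + 20*k + 10) after simplifying.
Factor: A=1; B=1; C=k**4 + 2*k**3 + 19*k**2/5 + 4*k + 2.
f must satisfy (1)·f(k+1) − (1)·f(k) = k**4 + 2*k**3 + 19*k**2/5 + 4*k + 2.
From deg A=0, deg B=0, deg C=4: d=5.
Solve for f: f(k) = k*(k**4 + 3*k**2 + 3*k + 3)/5 (degree 5 ≤ 5).
Certificate R = B(k−1)f/C = k*(k**4 + 3*k**2 + 3*k + 3)/(5*k**4 + 10*k**3 + 19*k**2 + 20*k + 10) gives s_k = k*(-k**4 - 3*k**2 - 3*k - 3).
Check: Δs_k = -5*k**4 - 10*k**3 - 19*k**2 - 20*k - 10. ✓
Σ_(k=1)^n t_k = s_(n+1) − s_(1) = (-n**5 - 5*n**4 - 13*n**3 - 22*n**2 - 23*n - 10) − (-10), i.e. n*(-n**4 - 5*n**3 - 13*n**2 - 22*n - 23).

S(n) = n*(-n**4 - 5*n**3 - 13*n**2 - 22*n - 23)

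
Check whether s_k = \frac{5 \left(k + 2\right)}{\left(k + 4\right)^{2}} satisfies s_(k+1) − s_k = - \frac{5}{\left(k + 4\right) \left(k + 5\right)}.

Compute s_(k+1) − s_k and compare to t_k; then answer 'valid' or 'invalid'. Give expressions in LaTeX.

s_(k+1) = 5*(k + 3)/(k + 5)**2
s_(k+1) − s_k = 5*(-k**2 - 5*k - 2)/(k**4 + 18*k**3 + 121*k**2 + 360*k + 400)
(s_(k+1) − s_k) − t_k = 10*(2*k + 9)/(k**4 + 18*k**3 + 121*k**2 + 360*k + 400)

Invalid: residual \frac{10 \left(2 k + 9\right)}{k^{4} + 18 k^{3} + 121 k^{2} + 360 k + 400} ≠ 0.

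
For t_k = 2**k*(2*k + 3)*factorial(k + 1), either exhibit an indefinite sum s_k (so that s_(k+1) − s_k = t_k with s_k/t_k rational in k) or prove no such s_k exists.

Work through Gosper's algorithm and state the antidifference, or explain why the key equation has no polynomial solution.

s_k = 2**k*factorial(k + 1)

t_(k+1)/t_k = 2*(k + 2)*(2*k + 5)/(2*k + 3).
So A=2*k + 4 and B=1, with C=k + 3/2.
Solve (2*k + 4)·f(k+1) − (1)·f(k) = k + 3/2.
From deg A=1, deg B=0, deg C=1: d=0.
Solving with deg f ≤ 0: f(k) = 1/2.
Get s_k = R·t_k = 2**k*factorial(k + 1) with R(k) = B(k−1)f(k)/C(k) = 1/(2*k + 3).
Δs = 2**k*(2*k + 3)*factorial(k + 1), as required.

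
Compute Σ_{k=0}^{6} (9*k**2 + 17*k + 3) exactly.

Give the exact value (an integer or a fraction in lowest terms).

Σ = 1197

t_(k+1)/t_k = (9*k**2 + 35*k + 29)/(9*k**2 + 17*k + 3).
Take A(k)=1, B(k)=1, C(k)=k**2 + 17*k/9 + 1/3.
Key eq: (1)·f(k+1) = (1)·f(k) + (k**2 + 17*k/9 + 1/3).
deg f ≤ 3 (via 0,0,2).
Solve for f: f(k) = k*(k + 2)*(3*k - 2)/9 (degree 3 ≤ 3).
Then R = B(k−1)f/C = k*(k + 2)*(3*k - 2)/(9*k**2 + 17*k + 3), so s_k = R(k)·t_k = k*(3*k**2 + 4*k - 4).
Verify: 9*k**2 + 17*k + 3 matches t_k.
Evaluate s at k=7 and k=0: 1197 and 0; difference 1197.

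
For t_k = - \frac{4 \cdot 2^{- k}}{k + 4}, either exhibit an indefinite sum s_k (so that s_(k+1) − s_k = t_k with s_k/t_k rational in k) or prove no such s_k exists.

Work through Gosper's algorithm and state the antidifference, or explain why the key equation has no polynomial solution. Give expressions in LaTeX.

none — t_k is not Gosper-summable

Ratio r(k) = (k + 4)/(2*(k + 5)).
Factor: A=k/2 + 2; B=k + 5; C=1.
f must satisfy (k/2 + 2)·f(k+1) − (k + 4)·f(k) = 1.
Bound: deg f ≤ -1.
Bound -1 < 0, so the key equation has no polynomial solution.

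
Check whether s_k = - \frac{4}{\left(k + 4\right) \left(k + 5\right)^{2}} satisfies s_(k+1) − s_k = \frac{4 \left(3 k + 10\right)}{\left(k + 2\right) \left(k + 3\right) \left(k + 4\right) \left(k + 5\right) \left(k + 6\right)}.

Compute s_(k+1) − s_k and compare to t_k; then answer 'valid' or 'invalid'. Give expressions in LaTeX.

s_(k+1) = -4/((k + 5)*(k + 6)**2)
s_(k+1) − s_k = 4*(3*k + 16)/(k**5 + 26*k**4 + 269*k**3 + 1384*k**2 + 3540*k + 3600)
(s_(k+1) − s_k) − t_k = 24*(-2*k**2 - 17*k - 34)/(k**7 + 31*k**6 + 405*k**5 + 2885*k**4 + 12074*k**3 + 29604*k**2 + 39240*k + 21600)

Invalid: residual \frac{24 \left(- 2 k^{2} - 17 k - 34\right)}{k^{7} + 31 k^{6} + 405 k^{5} + 2885 k^{4} + 12074 k^{3} + 29604 k^{2} + 39240 k + 21600} ≠ 0.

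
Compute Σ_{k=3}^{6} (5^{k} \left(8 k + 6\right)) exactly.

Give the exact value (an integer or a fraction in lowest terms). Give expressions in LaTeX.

Compute t_(k+1)/t_k: get 5*(4*k + 7)/(4*k + 3).
Gosper form: A/B · C(k+1)/C(k) with A=5, B=1, C=k + 3/4.
Set up (5)·f(k+1) − (1)·f(k) − (k + 3/4) = 0.
Degrees (0,0,1) ⇒ d ≤ 1.
Solve for f: f(k) = (2*k - 1)/8 (degree 1 ≤ 1).
Then R = B(k−1)f/C = (2*k - 1)/(2*(4*k + 3)), so s_k = R(k)·t_k = 5**k*(2*k - 1).
Verify: 5**k*(8*k + 6) matches t_k.
Σ_(k=3)^(6) t_k = s_(7) − s_(3) = 1015625 − (625) = 1015000.

Σ = 1015000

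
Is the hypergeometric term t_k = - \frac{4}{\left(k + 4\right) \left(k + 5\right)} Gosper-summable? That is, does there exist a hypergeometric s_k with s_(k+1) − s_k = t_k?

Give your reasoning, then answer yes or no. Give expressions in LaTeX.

Step 1: r(k) = (k + 4)/(k + 6).
So A=k + 4 and B=k + 6, with C=1.
Set up (k + 4)·f(k+1) − (k + 5)·f(k) − (1) = 0.
Degrees (1,1,0) ⇒ d ≤ 1.
Coefficient equations give f(k) = k/4.
Then R = B(k−1)f/C = k*(k + 5)/4, so s_k = R(k)·t_k = -k/(k + 4).
s_(k+1) − s_k = -4/(k**2 + 9*k + 20) = t_k.

Yes. s_k = - \frac{k}{k + 4}.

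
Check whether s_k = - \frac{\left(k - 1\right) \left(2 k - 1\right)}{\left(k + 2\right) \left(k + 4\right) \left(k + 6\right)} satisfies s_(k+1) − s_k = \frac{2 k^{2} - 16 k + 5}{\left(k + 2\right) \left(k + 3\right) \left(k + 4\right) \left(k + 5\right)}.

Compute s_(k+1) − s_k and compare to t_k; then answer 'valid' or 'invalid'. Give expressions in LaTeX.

Invalid: residual \frac{3 \left(- 4 k^{3} - 3 k^{2} + 105 k - 35\right)}{k^{6} + 27 k^{5} + 295 k^{4} + 1665 k^{3} + 5104 k^{2} + 8028 k + 5040} ≠ 0.

s_(k+1) = -k*(2*k + 1)/((k + 3)*(k + 5)*(k + 7))
s_(k+1) − s_k = (2*k**4 - 2*k**3 - 128*k**2 - 292*k + 105)/(k**6 + 27*k**5 + 295*k**4 + 1665*k**3 + 5104*k**2 + 8028*k + 5040)
(s_(k+1) − s_k) − t_k = 3*(-4*k**3 - 3*k**2 + 105*k - 35)/(k**6 + 27*k**5 + 295*k**4 + 1665*k**3 + 5104*k**2 + 8028*k + 5040)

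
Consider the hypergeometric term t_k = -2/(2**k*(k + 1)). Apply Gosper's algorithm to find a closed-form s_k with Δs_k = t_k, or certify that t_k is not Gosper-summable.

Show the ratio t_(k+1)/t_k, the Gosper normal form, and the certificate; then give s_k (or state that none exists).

none (Gosper's algorithm certifies no s_k)

Step 1: r(k) = (k + 1)/(2*(k + 2)).
Factor: A=k/2 + 1/2; B=k + 2; C=1.
Key eq: (k/2 + 1/2)·f(k+1) = (k + 1)·f(k) + (1).
Degrees (1,1,0) ⇒ d ≤ -1.
Negative degree bound (-1): no f exists, t_k not Gosper-summable.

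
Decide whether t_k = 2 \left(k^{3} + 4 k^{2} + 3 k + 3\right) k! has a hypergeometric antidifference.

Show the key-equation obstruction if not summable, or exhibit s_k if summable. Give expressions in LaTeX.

Yes. s_k = 2 \left(k^{2} + 2 k - 2\right) k!.

r(k) = (k**4 + 8*k**3 + 21*k**2 + 25*k + 11)/(k**3 + 4*k**2 + 3*k + 3) after simplifying.
A = k + 1, B = 1, C = k**3 + 4*k**2 + 3*k + 3.
Solve (k + 1)·f(k+1) − (1)·f(k) = k**3 + 4*k**2 + 3*k + 3.
Degrees (1,0,3) ⇒ d ≤ 2.
Solving with deg f ≤ 2: f(k) = k**2 + 2*k - 2.
Get s_k = R·t_k = 2*(k**2 + 2*k - 2)*factorial(k) with R(k) = B(k−1)f(k)/C(k) = (k**2 + 2*k - 2)/(k**3 + 4*k**2 + 3*k + 3).
Δs = 2*(k**3 + 4*k**2 + 3*k + 3)*factorial(k), as required.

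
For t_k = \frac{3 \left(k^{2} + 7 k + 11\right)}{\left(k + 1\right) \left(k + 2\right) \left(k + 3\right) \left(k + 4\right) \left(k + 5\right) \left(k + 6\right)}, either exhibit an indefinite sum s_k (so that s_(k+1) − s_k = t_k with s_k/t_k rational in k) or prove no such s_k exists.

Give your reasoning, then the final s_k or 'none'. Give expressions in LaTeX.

Ratio r(k) = (k + 1)*(7*k + (k + 1)**2 + 18)/((k + 7)*(k**2 + 7*k + 11)).
Take A(k)=k + 1, B(k)=k + 7, C(k)=k**2 + 7*k + 11.
Key eq: (k + 1)·f(k+1) = (k + 6)·f(k) + (k**2 + 7*k + 11).
deg f ≤ 5 (via 1,1,2).
Solving with deg f ≤ 5: f(k) = k*(k + 2)*(k + 4)*(k**2 + 9*k + 23)/45.
Get s_k = R·t_k = k*(k**2 + 9*k + 23)/(15*(k**3 + 9*k**2 + 23*k + 15)) with R(k) = B(k−1)f(k)/C(k) = k*(k + 2)*(k + 4)*(k + 6)*(k**2 + 9*k + 23)/(45*(k**2 + 7*k + 11)).
s_(k+1) − s_k = 3*(k**2 + 7*k + 11)/(k**6 + 21*k**5 + 175*k**4 + 735*k**3 + 1624*k**2 + 1764*k + 720) = t_k.

s_k = \frac{k \left(k^{2} + 9 k + 23\right)}{15 \left(k^{3} + 9 k^{2} + 23 k + 15\right)}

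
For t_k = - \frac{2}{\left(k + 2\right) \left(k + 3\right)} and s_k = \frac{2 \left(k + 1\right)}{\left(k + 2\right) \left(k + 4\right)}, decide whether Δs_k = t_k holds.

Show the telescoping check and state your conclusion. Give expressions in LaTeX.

s_(k+1) = 2*(k + 2)/((k + 3)*(k + 5))
s_(k+1) − s_k = 2*(-k**2 - 3*k + 1)/(k**4 + 14*k**3 + 71*k**2 + 154*k + 120)
(s_(k+1) − s_k) − t_k = 6*(2*k + 7)/(k**4 + 14*k**3 + 71*k**2 + 154*k + 120)

Invalid: residual \frac{6 \left(2 k + 7\right)}{k^{4} + 14 k^{3} + 71 k^{2} + 154 k + 120} ≠ 0.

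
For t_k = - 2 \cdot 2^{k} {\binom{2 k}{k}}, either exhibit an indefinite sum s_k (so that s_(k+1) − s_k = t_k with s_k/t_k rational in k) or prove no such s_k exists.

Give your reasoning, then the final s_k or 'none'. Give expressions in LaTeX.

not Gosper-summable; s_k does not exist

t_(k+1)/t_k = 4*(2*k + 1)/(k + 1).
Factor: A=8*k + 4; B=k + 1; C=1.
Solve (8*k + 4)·f(k+1) − (k)·f(k) = 1.
Degrees (1,1,0) ⇒ d ≤ -1.
deg f ≤ -1 is impossible — no certificate.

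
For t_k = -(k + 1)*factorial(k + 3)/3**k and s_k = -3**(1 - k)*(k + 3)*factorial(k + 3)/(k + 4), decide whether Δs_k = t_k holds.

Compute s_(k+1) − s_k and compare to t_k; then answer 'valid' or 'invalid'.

s_(k+1) = -(k + 4)*factorial(k + 4)/(3**k*(k + 5))
s_(k+1) − s_k = -(k**3 + 9*k**2 + 24*k + 19)*factorial(k + 3)/(3**k*(k + 4)*(k + 5))
(s_(k+1) − s_k) − t_k = (k**2 + 5*k + 1)*factorial(k + 3)/(3**k*(k + 4)*(k + 5))

Invalid: residual (k**2 + 5*k + 1)*factorial(k + 3)/(3**k*(k + 4)*(k + 5)) ≠ 0.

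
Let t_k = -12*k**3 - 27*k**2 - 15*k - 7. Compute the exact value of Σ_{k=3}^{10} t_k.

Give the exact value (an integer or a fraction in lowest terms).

Compute t_(k+1)/t_k: get (12*k**3 + 63*k**2 + 105*k + 61)/(12*k**3 + 27*k**2 + 15*k + 7).
Factor: A=1; B=1; C=k**3 + 9*k**2/4 + 5*k/4 + 7/12.
Set up (1)·f(k+1) − (1)·f(k) − (k**3 + 9*k**2/4 + 5*k/4 + 7/12) = 0.
deg f ≤ 4 (via 0,0,3).
Coefficient equations give f(k) = k*(3*k**3 + 3*k**2 - 3*k + 4)/12.
R(k) = B(k−1)·f(k)/C(k) = k*(3*k**3 + 3*k**2 - 3*k + 4)/(12*k**3 + 27*k**2 + 15*k + 7); s_k = R·t_k = k*(-3*k**3 - 3*k**2 + 3*k - 4).
Check: Δs_k = -12*k**3 - 27*k**2 - 15*k - 7. ✓
Σ_(k=3)^(10) t_k = s_(11) − s_(3) = -47597 − (-309) = -47288.

Σ = -47288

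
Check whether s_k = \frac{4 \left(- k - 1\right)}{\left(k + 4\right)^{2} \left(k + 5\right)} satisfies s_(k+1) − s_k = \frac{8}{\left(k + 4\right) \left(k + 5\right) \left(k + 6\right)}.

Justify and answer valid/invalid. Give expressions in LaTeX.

Invalid: residual \frac{12 \left(- 3 k - 14\right)}{k^{5} + 24 k^{4} + 229 k^{3} + 1086 k^{2} + 2560 k + 2400} ≠ 0.

s_(k+1) = 4*(-k - 2)/((k + 5)**2*(k + 6))
s_(k+1) − s_k = 4*(2*k**2 + 9*k - 2)/(k**5 + 24*k**4 + 229*k**3 + 1086*k**2 + 2560*k + 2400)
(s_(k+1) − s_k) − t_k = 12*(-3*k - 14)/(k**5 + 24*k**4 + 229*k**3 + 1086*k**2 + 2560*k + 2400)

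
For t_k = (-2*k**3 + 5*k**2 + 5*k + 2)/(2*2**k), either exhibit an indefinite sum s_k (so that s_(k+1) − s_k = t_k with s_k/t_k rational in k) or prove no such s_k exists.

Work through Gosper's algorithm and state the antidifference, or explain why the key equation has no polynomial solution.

s_k = (2*k**3 + k**2 + 3*k + 4)/2**k

Compute t_(k+1)/t_k: get (2*k**3 + k**2 - 9*k - 10)/(2*(2*k**3 - 5*k**2 - 5*k - 2)).
Gosper form: A/B · C(k+1)/C(k) with A=1/2, B=1, C=k**3 - 5*k**2/2 - 5*k/2 - 1.
Key eq: (1/2)·f(k+1) = (1)·f(k) + (k**3 - 5*k**2/2 - 5*k/2 - 1).
Bound: deg f ≤ 3.
Solve for f: f(k) = -(k + 1)*(2*k**2 - k + 4) (degree 3 ≤ 3).
R(k) = B(k−1)·f(k)/C(k) = -2*(k + 1)*(2*k**2 - k + 4)/(2*k**3 - 5*k**2 - 5*k - 2); s_k = R·t_k = (2*k**3 + k**2 + 3*k + 4)/2**k.
s_(k+1) − s_k = (-2*k**3 + 5*k**2 + 5*k + 2)/(2*2**k) = t_k.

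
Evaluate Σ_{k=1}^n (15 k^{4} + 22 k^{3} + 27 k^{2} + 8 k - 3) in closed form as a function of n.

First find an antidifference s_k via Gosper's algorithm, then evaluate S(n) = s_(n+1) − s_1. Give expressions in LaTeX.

Ratio r(k) = (15*k**4 + 82*k**3 + 183*k**2 + 188*k + 69)/(15*k**4 + 22*k**3 + 27*k**2 + 8*k - 3).
A = 1, B = 1, C = k**4 + 22*k**3/15 + 9*k**2/5 + 8*k/15 - 1/5.
Need (1)·f(k+1) − (1)·f(k) = k**4 + 22*k**3/15 + 9*k**2/5 + 8*k/15 - 1/5.
d = 5 from the (0,0,4) case.
Match coefficients ⇒ f(k) = k*(3*k**4 - 2*k**3 + 3*k**2 - 4*k - 3)/15.
R(k) = B(k−1)·f(k)/C(k) = k*(3*k**4 - 2*k**3 + 3*k**2 - 4*k - 3)/(15*k**4 + 22*k**3 + 27*k**2 + 8*k - 3); s_k = R·t_k = k*(3*k**4 - 2*k**3 + 3*k**2 - 4*k - 3).
Check: Δs_k = 15*k**4 + 22*k**3 + 27*k**2 + 8*k - 3. ✓
s_(n+1) = 3*n**5 + 13*n**4 + 25*n**3 + 23*n**2 + 5*n - 3 and s_(1) = -3, so S(n) = n*(3*n**4 + 13*n**3 + 25*n**2 + 23*n + 5).

S(n) = n \left(3 n^{4} + 13 n^{3} + 25 n^{2} + 23 n + 5\right)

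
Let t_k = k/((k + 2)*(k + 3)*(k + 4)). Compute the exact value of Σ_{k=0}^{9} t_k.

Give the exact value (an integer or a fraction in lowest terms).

Compute t_(k+1)/t_k: get (k + 1)*(k + 2)/(k*(k + 5)).
Gosper form: A/B · C(k+1)/C(k) with A=k + 2, B=k + 5, C=k.
Key eq: (k + 2)·f(k+1) = (k + 4)·f(k) + (k).
d = 2 from the (1,1,1) case.
Solve for f: f(k) = k*(k - 1)/6 (degree 2 ≤ 2).
Then R = B(k−1)f/C = (k - 1)*(k + 4)/6, so s_k = R(k)·t_k = k*(k - 1)/(6*(k + 2)*(k + 3)).
s_(k+1) − s_k = k/(k**3 + 9*k**2 + 26*k + 24) = t_k.
Σ_(k=0)^(9) t_k = s_(10) − s_(0) = 5/52 − (0) = 5/52.

Σ = 5/52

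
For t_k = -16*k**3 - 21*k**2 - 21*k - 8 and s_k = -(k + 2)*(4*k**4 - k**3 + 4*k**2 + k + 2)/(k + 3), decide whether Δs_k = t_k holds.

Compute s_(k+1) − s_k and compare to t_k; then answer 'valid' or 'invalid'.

Invalid: residual 2*(6*k**4 + 35*k**3 + 40*k**2 + 35*k + 11)/(k**2 + 7*k + 12) ≠ 0.

s_(k+1) = -(k + 3)*(k + 4*(k + 1)**4 - (k + 1)**3 + 4*(k + 1)**2 + 3)/(k + 4)
s_(k+1) − s_k = (-16*k**5 - 121*k**4 - 290*k**3 - 327*k**2 - 238*k - 74)/(k**2 + 7*k + 12)
(s_(k+1) − s_k) − t_k = 2*(6*k**4 + 35*k**3 + 40*k**2 + 35*k + 11)/(k**2 + 7*k + 12)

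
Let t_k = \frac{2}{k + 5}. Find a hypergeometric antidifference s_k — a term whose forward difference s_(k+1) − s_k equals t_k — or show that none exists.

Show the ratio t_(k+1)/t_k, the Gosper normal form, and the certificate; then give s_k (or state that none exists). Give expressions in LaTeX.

not Gosper-summable; s_k does not exist

r(k) = (k + 5)/(k + 6) after simplifying.
Factor: A=k + 5; B=k + 6; C=1.
Solve (k + 5)·f(k+1) − (k + 5)·f(k) = 1.
deg f ≤ 0 (via 1,1,0).
Put f(k) = c0: A·f(k+1) − B(k−1)·f(k) − C = -1; need -1 = 0 — inconsistent ⇒ no f, not summable.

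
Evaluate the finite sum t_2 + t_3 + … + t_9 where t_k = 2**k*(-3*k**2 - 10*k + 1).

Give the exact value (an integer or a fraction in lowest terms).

Compute t_(k+1)/t_k: get 2*(3*k**2 + 16*k + 12)/(3*k**2 + 10*k - 1).
Normal form (A,B,C) = (2, 1, k**2 + 10*k/3 - 1/3).
Solve (2)·f(k+1) − (1)·f(k) = k**2 + 10*k/3 - 1/3.
Bound: deg f ≤ 2.
Solve for f: f(k) = (3*k**2 - 2*k - 3)/3 (degree 2 ≤ 2).
Certificate R = B(k−1)f/C = (3*k**2 - 2*k - 3)/(3*k**2 + 10*k - 1) gives s_k = 2**k*(-3*k**2 + 2*k + 3).
Δs = 2**k*(-3*k**2 - 10*k + 1), as required.
Evaluate s at k=10 and k=2: -283648 and -20; difference -283628.

Σ = -283628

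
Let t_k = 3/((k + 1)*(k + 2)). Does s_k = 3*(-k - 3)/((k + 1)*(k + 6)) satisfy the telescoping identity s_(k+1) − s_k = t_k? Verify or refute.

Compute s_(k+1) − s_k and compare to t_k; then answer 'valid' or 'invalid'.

Invalid: residual 18*(-k - 4)/(k**4 + 16*k**3 + 83*k**2 + 152*k + 84) ≠ 0.

s_(k+1) = 3*(-k - 4)/((k + 2)*(k + 7))
s_(k+1) − s_k = 3*(k**2 + 7*k + 18)/(k**4 + 16*k**3 + 83*k**2 + 152*k + 84)
(s_(k+1) − s_k) − t_k = 18*(-k - 4)/(k**4 + 16*k**3 + 83*k**2 + 152*k + 84)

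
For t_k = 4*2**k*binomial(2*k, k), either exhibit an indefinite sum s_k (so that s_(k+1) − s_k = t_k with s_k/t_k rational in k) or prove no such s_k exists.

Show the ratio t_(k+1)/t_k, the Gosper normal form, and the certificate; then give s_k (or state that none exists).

no hypergeometric antidifference exists

t_(k+1)/t_k = 4*(2*k + 1)/(k + 1).
A = 8*k + 4, B = k + 1, C = 1.
f must satisfy (8*k + 4)·f(k+1) − (k)·f(k) = 1.
Degrees (1,1,0) ⇒ d ≤ -1.
Negative degree bound (-1): no f exists, t_k not Gosper-summable.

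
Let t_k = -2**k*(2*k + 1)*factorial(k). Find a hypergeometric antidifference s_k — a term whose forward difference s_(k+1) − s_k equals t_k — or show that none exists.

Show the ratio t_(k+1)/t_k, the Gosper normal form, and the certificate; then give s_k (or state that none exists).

The ratio is 2*(k + 1)*(2*k + 3)/(2*k + 1).
So A=2*k + 2 and B=1, with C=k + 1/2.
Set up (2*k + 2)·f(k+1) − (1)·f(k) − (k + 1/2) = 0.
Degrees (1,0,1) ⇒ d ≤ 0.
Solving with deg f ≤ 0: f(k) = 1/2.
Get s_k = R·t_k = -2**k*factorial(k) with R(k) = B(k−1)f(k)/C(k) = 1/(2*k + 1).
s_(k+1) − s_k = -2**k*(2*k + 1)*factorial(k) = t_k.

s_k = -2**k*factorial(k)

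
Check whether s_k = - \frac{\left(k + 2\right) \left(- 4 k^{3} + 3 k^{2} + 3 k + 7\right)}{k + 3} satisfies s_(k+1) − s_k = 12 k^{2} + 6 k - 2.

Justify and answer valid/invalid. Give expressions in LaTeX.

s_(k+1) = (4*k**4 + 21*k**3 + 30*k**2 - 27)/(k + 4)
s_(k+1) − s_k = (12*k**4 + 82*k**3 + 139*k**2 + 39*k - 25)/(k**2 + 7*k + 12)
(s_(k+1) − s_k) − t_k = (-8*k**3 - 45*k**2 - 19*k - 1)/(k**2 + 7*k + 12)

Invalid: residual \frac{- 8 k^{3} - 45 k^{2} - 19 k - 1}{k^{2} + 7 k + 12} ≠ 0.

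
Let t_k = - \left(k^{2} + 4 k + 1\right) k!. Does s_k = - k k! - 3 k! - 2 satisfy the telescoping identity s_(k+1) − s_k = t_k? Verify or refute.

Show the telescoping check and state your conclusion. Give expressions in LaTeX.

s_(k+1) = -k**2*factorial(k) - 5*k*factorial(k) - 4*factorial(k) - 2
s_(k+1) − s_k = -(k**2 + 4*k + 1)*factorial(k)
(s_(k+1) − s_k) − t_k = 0

Valid — Δs_k = t_k.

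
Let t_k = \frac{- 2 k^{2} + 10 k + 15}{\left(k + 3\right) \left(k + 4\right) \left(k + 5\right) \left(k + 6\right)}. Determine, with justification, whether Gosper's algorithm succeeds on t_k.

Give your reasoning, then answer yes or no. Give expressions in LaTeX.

t_(k+1)/t_k = (2*k**3 - 41*k - 69)/(2*k**3 + 4*k**2 - 85*k - 105).
Normal form (A,B,C) = (k + 3, k + 7, k**2 - 5*k - 15/2).
Set up (k + 3)·f(k+1) − (k + 6)·f(k) − (k**2 - 5*k - 15/2) = 0.
Bound: deg f ≤ 3.
Solve for f: f(k) = -k*(k**2 + 132*k + 167)/120 (degree 3 ≤ 3).
So s_k = (B(k−1)f/C)·t_k = (-k*(k + 6)*(k**2 + 132*k + 167)/(60*(2*k**2 - 10*k - 15)))·t_k = k*(k**2 + 132*k + 167)/(60*(k + 3)*(k + 4)*(k + 5)).
s_(k+1) − s_k = (-2*k**2 + 10*k + 15)/(k**4 + 18*k**3 + 119*k**2 + 342*k + 360) = t_k.

Yes. s_k = \frac{k \left(k^{2} + 132 k + 167\right)}{60 \left(k + 3\right) \left(k + 4\right) \left(k + 5\right)}.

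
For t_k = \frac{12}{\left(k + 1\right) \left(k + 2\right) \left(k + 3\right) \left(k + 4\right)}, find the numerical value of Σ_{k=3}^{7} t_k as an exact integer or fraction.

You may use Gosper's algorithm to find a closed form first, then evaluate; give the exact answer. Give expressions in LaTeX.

Σ = 29/990

Compute t_(k+1)/t_k: get (k + 1)/(k + 5).
So A=k + 1 and B=k + 5, with C=1.
Solve (k + 1)·f(k+1) − (k + 4)·f(k) = 1.
Bound: deg f ≤ 3.
A polynomial solution: f(k) = k*(k**2 + 6*k + 11)/18.
Get s_k = R·t_k = 2*k*(k**2 + 6*k + 11)/(3*(k + 1)*(k + 2)*(k + 3)) with R(k) = B(k−1)f(k)/C(k) = k*(k + 4)*(k**2 + 6*k + 11)/18.
s_(k+1) − s_k = 12/(k**4 + 10*k**3 + 35*k**2 + 50*k + 24) = t_k.
Evaluate s at k=8 and k=3: 328/495 and 19/30; difference 29/990.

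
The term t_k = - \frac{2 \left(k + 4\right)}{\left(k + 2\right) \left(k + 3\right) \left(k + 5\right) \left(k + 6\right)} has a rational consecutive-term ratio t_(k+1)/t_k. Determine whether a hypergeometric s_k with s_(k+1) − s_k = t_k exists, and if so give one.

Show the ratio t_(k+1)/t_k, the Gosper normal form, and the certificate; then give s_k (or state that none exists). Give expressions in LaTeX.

s_k = \frac{k \left(- k - 7\right)}{10 \left(k^{2} + 7 k + 10\right)}

r(k) = (k + 2)*(k + 5)**2/((k + 4)**2*(k + 7)) after simplifying.
A = k + 2, B = k + 7, C = k**2 + 8*k + 16.
Need (k + 2)·f(k+1) − (k + 6)·f(k) = k**2 + 8*k + 16.
From deg A=1, deg B=1, deg C=2: d=4.
Solving with deg f ≤ 4: f(k) = k*(k + 3)*(k + 4)*(k + 7)/20.
Certificate R = B(k−1)f/C = k*(k + 3)*(k + 6)*(k + 7)/(20*(k + 4)) gives s_k = k*(-k - 7)/(10*(k**2 + 7*k + 10)).
Check: Δs_k = 2*(-k - 4)/(k**4 + 16*k**3 + 91*k**2 + 216*k + 180). ✓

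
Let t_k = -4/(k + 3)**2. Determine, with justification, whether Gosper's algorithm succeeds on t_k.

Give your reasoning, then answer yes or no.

No — key equation has no polynomial f.

Ratio r(k) = (k + 3)**2/(k + 4)**2.
Take A(k)=k**2 + 6*k + 9, B(k)=k**2 + 8*k + 16, C(k)=1.
Need (k**2 + 6*k + 9)·f(k+1) − (k**2 + 6*k + 9)·f(k) = 1.
Bound: deg f ≤ 0.
Generic f = c0 gives residual -1; -1 = 0 cannot hold, so t_k is not Gosper-summable.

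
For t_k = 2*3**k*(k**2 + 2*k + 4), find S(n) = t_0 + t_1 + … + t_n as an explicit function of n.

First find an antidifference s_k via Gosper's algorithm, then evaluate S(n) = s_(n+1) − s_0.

S(n) = 3*3**n*n**2 + 3*3**n*n + 12*3**n - 4

The ratio is 3*(k**2 + 4*k + 7)/(k**2 + 2*k + 4).
Take A(k)=3, B(k)=1, C(k)=k**2 + 2*k + 4.
f must satisfy (3)·f(k+1) − (1)·f(k) = k**2 + 2*k + 4.
d = 2 from the (0,0,2) case.
A polynomial solution: f(k) = (k**2 - k + 4)/2.
Certificate R = B(k−1)f/C = (k**2 - k + 4)/(2*(k**2 + 2*k + 4)) gives s_k = 3**k*(k**2 - k + 4).
Check: Δs_k = 2*3**k*(k**2 + 2*k + 4). ✓
Telescope: S(n) = s_(n+1) − s_(0) = 3**(n + 1)*(n**2 + n + 4) − (4) = 3*3**n*n**2 + 3*3**n*n + 12*3**n - 4.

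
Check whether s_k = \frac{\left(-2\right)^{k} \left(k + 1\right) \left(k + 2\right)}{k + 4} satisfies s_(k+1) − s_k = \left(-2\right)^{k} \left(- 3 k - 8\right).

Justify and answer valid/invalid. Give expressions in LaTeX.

s_(k+1) = (-2)**(k + 1)*(k + 2)*(k + 3)/(k + 5)
s_(k+1) − s_k = (-2)**k*(-3*k**3 - 26*k**2 - 69*k - 58)/(k**2 + 9*k + 20)
(s_(k+1) − s_k) − t_k = (-2)**k*(9*k**2 + 63*k + 102)/(k**2 + 9*k + 20)

Invalid: residual \frac{\left(-2\right)^{k} \left(9 k^{2} + 63 k + 102\right)}{k^{2} + 9 k + 20} ≠ 0.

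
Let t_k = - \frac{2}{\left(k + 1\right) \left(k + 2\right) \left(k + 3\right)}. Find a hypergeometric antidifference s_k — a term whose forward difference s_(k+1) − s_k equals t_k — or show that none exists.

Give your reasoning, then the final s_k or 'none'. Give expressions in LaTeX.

s_k = \frac{k \left(- k - 3\right)}{2 \left(k + 1\right) \left(k + 2\right)}

Step 1: r(k) = (k + 1)/(k + 4).
So A=k + 1 and B=k + 4, with C=1.
Set up (k + 1)·f(k+1) − (k + 3)·f(k) − (1) = 0.
Degrees (1,1,0) ⇒ d ≤ 2.
Match coefficients ⇒ f(k) = k*(k + 3)/4.
So s_k = (B(k−1)f/C)·t_k = (k*(k + 3)**2/4)·t_k = k*(-k - 3)/(2*(k + 1)*(k + 2)).
Δs = -2/(k**3 + 6*k**2 + 11*k + 6), as required.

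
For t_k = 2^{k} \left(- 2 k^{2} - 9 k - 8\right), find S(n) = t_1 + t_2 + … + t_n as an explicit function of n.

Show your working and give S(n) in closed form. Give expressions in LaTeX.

Step 1: r(k) = 2*(2*k**2 + 13*k + 19)/(2*k**2 + 9*k + 8).
Take A(k)=2, B(k)=1, C(k)=k**2 + 9*k/2 + 4.
Solve (2)·f(k+1) − (1)·f(k) = k**2 + 9*k/2 + 4.
Bound: deg f ≤ 2.
Solving with deg f ≤ 2: f(k) = (2*k**2 + k + 2)/2.
R(k) = B(k−1)·f(k)/C(k) = (2*k**2 + k + 2)/(2*k**2 + 9*k + 8); s_k = R·t_k = 2**k*(-2*k**2 - k - 2).
Check: Δs_k = 2**k*(-2*k**2 - 9*k - 8). ✓
Evaluate: s_(n+1) = 2**(n + 1)*(-2*n**2 - 5*n - 5); subtract s_(1) = -10 ⇒ S(n) = -4*2**n*n**2 - 10*2**n*n - 10*2**n + 10.

S(n) = - 4 \cdot 2^{n} n^{2} - 10 \cdot 2^{n} n - 10 \cdot 2^{n} + 10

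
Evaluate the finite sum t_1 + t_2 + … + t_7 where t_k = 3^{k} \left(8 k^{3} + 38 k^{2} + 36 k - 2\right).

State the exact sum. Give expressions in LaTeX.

Σ = 13673130

Step 1: r(k) = 3*(4*k**3 + 31*k**2 + 68*k + 40)/(4*k**3 + 19*k**2 + 18*k - 1).
Normal form (A,B,C) = (3, 1, k**3 + 19*k**2/4 + 9*k/2 - 1/4).
Need (3)·f(k+1) − (1)·f(k) = k**3 + 19*k**2/4 + 9*k/2 - 1/4.
Bound: deg f ≤ 3.
A polynomial solution: f(k) = (4*k**3 + k**2 - 3*k - 4)/8.
Then R = B(k−1)f/C = (4*k**3 + k**2 - 3*k - 4)/(2*(4*k**3 + 19*k**2 + 18*k - 1)), so s_k = R(k)·t_k = 3**k*(4*k**3 + k**2 - 3*k - 4).
Verify: 3**k*(8*k**3 + 38*k**2 + 36*k - 2) matches t_k.
Evaluate s at k=8 and k=1: 13673124 and -6; difference 13673130.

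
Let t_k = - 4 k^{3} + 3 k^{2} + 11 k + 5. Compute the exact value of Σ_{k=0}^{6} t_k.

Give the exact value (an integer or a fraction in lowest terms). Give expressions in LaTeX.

Σ = -1225

Compute t_(k+1)/t_k: get (4*k**3 + 9*k**2 - 5*k - 15)/(4*k**3 - 3*k**2 - 11*k - 5).
A = 1, B = 1, C = k**3 - 3*k**2/4 - 11*k/4 - 5/4.
Key eq: (1)·f(k+1) = (1)·f(k) + (k**3 - 3*k**2/4 - 11*k/4 - 5/4).
Degrees (0,0,3) ⇒ d ≤ 4.
Solving with deg f ≤ 4: f(k) = k**2*(k**2 - 3*k - 3)/4.
Get s_k = R·t_k = k**2*(-k**2 + 3*k + 3) with R(k) = B(k−1)f(k)/C(k) = k**2*(k**2 - 3*k - 3)/(4*k**3 - 3*k**2 - 11*k - 5).
s_(k+1) − s_k = -4*k**3 + 3*k**2 + 11*k + 5 = t_k.
Σ_(k=0)^(6) t_k = s_(7) − s_(0) = -1225 − (0) = -1225.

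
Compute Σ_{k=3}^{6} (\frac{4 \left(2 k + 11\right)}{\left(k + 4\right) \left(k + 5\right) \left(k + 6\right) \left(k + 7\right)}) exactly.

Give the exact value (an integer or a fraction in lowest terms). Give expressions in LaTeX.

Step 1: r(k) = (k + 4)*(2*k + 13)/((k + 8)*(2*k + 11)).
Normal form (A,B,C) = (k + 4, k + 8, k + 11/2).
Need (k + 4)·f(k+1) − (k + 7)·f(k) = k + 11/2.
From deg A=1, deg B=1, deg C=1: d=3.
Match coefficients ⇒ f(k) = k*(k + 5)*(k + 10)/48.
R(k) = B(k−1)·f(k)/C(k) = k*(k + 5)*(k + 7)*(k + 10)/(24*(2*k + 11)); s_k = R·t_k = k*(k + 10)/(6*(k**2 + 10*k + 24)).
Δs = 4*(2*k + 11)/(k**4 + 22*k**3 + 179*k**2 + 638*k + 840), as required.
Telescoping: Σ = s_(7) − s_(3) = 119/858 − (13/126) = 320/9009.

Σ = 320/9009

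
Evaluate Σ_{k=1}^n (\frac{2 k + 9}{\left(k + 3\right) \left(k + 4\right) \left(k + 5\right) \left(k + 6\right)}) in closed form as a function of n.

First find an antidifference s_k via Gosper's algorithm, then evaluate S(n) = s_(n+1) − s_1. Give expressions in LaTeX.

Step 1: r(k) = (k + 3)*(2*k + 11)/((k + 7)*(2*k + 9)).
Normal form (A,B,C) = (k + 3, k + 7, k + 9/2).
Need (k + 3)·f(k+1) − (k + 6)·f(k) = k + 9/2.
deg f ≤ 3 (via 1,1,1).
Solve for f: f(k) = k*(k + 4)*(k + 8)/30 (degree 3 ≤ 3).
Then R = B(k−1)f/C = k*(k + 4)*(k + 6)*(k + 8)/(15*(2*k + 9)), so s_k = R(k)·t_k = k*(k + 8)/(15*(k**2 + 8*k + 15)).
s_(k+1) − s_k = (2*k + 9)/(k**4 + 18*k**3 + 119*k**2 + 342*k + 360) = t_k.
s_(n+1) = (n**2 + 10*n + 9)/(15*(n**2 + 10*n + 24)) and s_(1) = 1/40, so S(n) = n*(n + 10)/(24*(n**2 + 10*n + 24)).

S(n) = \frac{n \left(n + 10\right)}{24 \left(n^{2} + 10 n + 24\right)}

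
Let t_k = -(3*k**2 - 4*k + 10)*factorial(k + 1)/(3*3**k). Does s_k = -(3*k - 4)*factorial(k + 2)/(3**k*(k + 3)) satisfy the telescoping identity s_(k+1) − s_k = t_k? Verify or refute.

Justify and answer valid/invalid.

Invalid: residual (3*k**3 + 5*k**2 - 11*k + 42)*factorial(k + 1)/(3*3**k*(k + 3)*(k + 4)) ≠ 0.

s_(k+1) = -(3*k - 1)*factorial(k + 3)/(3*3**k*(k + 4))
s_(k+1) − s_k = -(3*k**3 + 8*k**2 - 3*k + 39)*factorial(k + 2)/(3*3**k*(k + 3)*(k + 4))
(s_(k+1) − s_k) − t_k = (3*k**3 + 5*k**2 - 11*k + 42)*factorial(k + 1)/(3*3**k*(k + 3)*(k + 4))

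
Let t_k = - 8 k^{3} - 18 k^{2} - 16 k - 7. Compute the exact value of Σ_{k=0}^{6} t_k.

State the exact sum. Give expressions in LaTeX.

Σ = -5551

Step 1: r(k) = (8*k**3 + 42*k**2 + 76*k + 49)/(8*k**3 + 18*k**2 + 16*k + 7).
A = 1, B = 1, C = k**3 + 9*k**2/4 + 2*k + 7/8.
Key eq: (1)·f(k+1) = (1)·f(k) + (k**3 + 9*k**2/4 + 2*k + 7/8).
deg f ≤ 4 (via 0,0,3).
Solving with deg f ≤ 4: f(k) = k*(2*k**3 + 2*k**2 + k + 2)/8.
So s_k = (B(k−1)f/C)·t_k = (k*(2*k**3 + 2*k**2 + k + 2)/(8*k**3 + 18*k**2 + 16*k + 7))·t_k = k*(-2*k**3 - 2*k**2 - k - 2).
Δs = -8*k**3 - 18*k**2 - 16*k - 7, as required.
Evaluate s at k=7 and k=0: -5551 and 0; difference -5551.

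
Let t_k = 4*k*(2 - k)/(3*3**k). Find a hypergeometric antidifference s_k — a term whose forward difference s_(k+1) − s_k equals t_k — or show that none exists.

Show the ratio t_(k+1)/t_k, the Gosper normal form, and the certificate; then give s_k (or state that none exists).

s_k = 2*k*(k - 1)/3**k

Step 1: r(k) = (k**2 - 1)/(3*k*(k - 2)).
Factor: A=1/3; B=1; C=k**2 - 2*k.
Solve (1/3)·f(k+1) − (1)·f(k) = k**2 - 2*k.
Bound: deg f ≤ 2.
Solve for f: f(k) = -3*k*(k - 1)/2 (degree 2 ≤ 2).
So s_k = (B(k−1)f/C)·t_k = (-3*(k - 1)/(2*(k - 2)))·t_k = 2*k*(k - 1)/3**k.
s_(k+1) − s_k = 4*k*(2 - k)/(3*3**k) = t_k.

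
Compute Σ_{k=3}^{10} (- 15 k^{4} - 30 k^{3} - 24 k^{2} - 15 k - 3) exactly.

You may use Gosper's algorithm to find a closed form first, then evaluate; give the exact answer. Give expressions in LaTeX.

Σ = -480144

Step 1: r(k) = (5*k**4 + 30*k**3 + 68*k**2 + 71*k + 29)/(5*k**4 + 10*k**3 + 8*k**2 + 5*k + 1).
A = 1, B = 1, C = k**4 + 2*k**3 + 8*k**2/5 + k + 1/5.
Need (1)·f(k+1) − (1)·f(k) = k**4 + 2*k**3 + 8*k**2/5 + k + 1/5.
From deg A=0, deg B=0, deg C=4: d=5.
A polynomial solution: f(k) = k*(3*k**4 - 2*k**2 + 3*k - 1)/15.
Certificate R = B(k−1)f/C = k*(3*k**4 - 2*k**2 + 3*k - 1)/(3*(5*k**4 + 10*k**3 + 8*k**2 + 5*k + 1)) gives s_k = k*(-3*k**4 + 2*k**2 - 3*k + 1).
Check: Δs_k = -15*k**4 - 30*k**3 - 24*k**2 - 15*k - 3. ✓
Σ_(k=3)^(10) t_k = s_(11) − s_(3) = -480843 − (-699) = -480144.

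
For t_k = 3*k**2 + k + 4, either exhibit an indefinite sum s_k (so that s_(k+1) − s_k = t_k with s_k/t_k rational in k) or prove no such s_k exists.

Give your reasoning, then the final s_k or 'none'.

s_k = k*(k**2 - k + 4)

t_(k+1)/t_k = (k + 3*(k + 1)**2 + 5)/(3*k**2 + k + 4).
So A=1 and B=1, with C=k**2 + k/3 + 4/3.
Solve (1)·f(k+1) − (1)·f(k) = k**2 + k/3 + 4/3.
d = 3 from the (0,0,2) case.
Coefficient equations give f(k) = k*(k**2 - k + 4)/3.
Then R = B(k−1)f/C = k*(k**2 - k + 4)/(3*k**2 + k + 4), so s_k = R(k)·t_k = k*(k**2 - k + 4).
s_(k+1) − s_k = 3*k**2 + k + 4 = t_k.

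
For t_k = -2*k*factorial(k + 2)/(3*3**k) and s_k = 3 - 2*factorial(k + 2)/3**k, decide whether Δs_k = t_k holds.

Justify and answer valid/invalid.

s_(k+1) = -2*3**(-k - 1)*factorial(k + 3) + 3
s_(k+1) − s_k = -2*k*factorial(k + 2)/(3*3**k)
(s_(k+1) − s_k) − t_k = 0

Valid: the claim telescopes to t_k.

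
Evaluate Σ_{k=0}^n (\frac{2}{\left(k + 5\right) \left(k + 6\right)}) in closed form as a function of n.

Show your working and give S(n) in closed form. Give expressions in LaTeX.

Compute t_(k+1)/t_k: get (k + 5)/(k + 7).
Take A(k)=k + 5, B(k)=k + 7, C(k)=1.
Solve (k + 5)·f(k+1) − (k + 6)·f(k) = 1.
From deg A=1, deg B=1, deg C=0: d=1.
Match coefficients ⇒ f(k) = k/5.
Then R = B(k−1)f/C = k*(k + 6)/5, so s_k = R(k)·t_k = 2*k/(5*(k + 5)).
Δs = 2/(k**2 + 11*k + 30), as required.
Evaluate: s_(n+1) = 2*(n + 1)/(5*(n + 6)); subtract s_(0) = 0 ⇒ S(n) = 2*(n + 1)/(5*(n + 6)).

S(n) = \frac{2 \left(n + 1\right)}{5 \left(n + 6\right)}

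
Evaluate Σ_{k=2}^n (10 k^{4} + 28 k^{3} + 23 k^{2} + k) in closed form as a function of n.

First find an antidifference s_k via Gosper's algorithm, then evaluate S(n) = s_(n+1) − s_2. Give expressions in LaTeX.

t_(k+1)/t_k = (10*k**4 + 68*k**3 + 167*k**2 + 171*k + 62)/(k*(10*k**3 + 28*k**2 + 23*k + 1)).
So A=1 and B=1, with C=k**4 + 14*k**3/5 + 23*k**2/10 + k/10.
f must satisfy (1)·f(k+1) − (1)·f(k) = k**4 + 14*k**3/5 + 23*k**2/10 + k/10.
deg f ≤ 5 (via 0,0,4).
Match coefficients ⇒ f(k) = k*(k - 1)*(2*k**3 + 4*k**2 + k - 3)/10.
Certificate R = B(k−1)f/C = (k - 1)*(2*k**3 + 4*k**2 + k - 3)/(10*k**3 + 28*k**2 + 23*k + 1) gives s_k = k*(2*k**4 + 2*k**3 - 3*k**2 - 4*k + 3).
Check: Δs_k = k*(10*k**3 + 28*k**2 + 23*k + 1). ✓
s_(n+1) = n*(2*n**4 + 12*n**3 + 25*n**2 + 19*n + 4) and s_(2) = 62, so S(n) = 2*n**5 + 12*n**4 + 25*n**3 + 19*n**2 + 4*n - 62.

S(n) = 2 n^{5} + 12 n^{4} + 25 n^{3} + 19 n^{2} + 4 n - 62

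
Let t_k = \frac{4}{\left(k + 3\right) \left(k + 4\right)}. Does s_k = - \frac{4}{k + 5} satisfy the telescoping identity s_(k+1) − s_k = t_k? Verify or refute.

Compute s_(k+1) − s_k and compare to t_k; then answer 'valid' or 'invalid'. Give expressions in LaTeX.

Invalid: residual \frac{8 \left(- 2 k - 9\right)}{k^{4} + 18 k^{3} + 119 k^{2} + 342 k + 360} ≠ 0.

s_(k+1) = -4/(k + 6)
s_(k+1) − s_k = 4/((k + 5)*(k + 6))
(s_(k+1) − s_k) − t_k = 8*(-2*k - 9)/(k**4 + 18*k**3 + 119*k**2 + 342*k + 360)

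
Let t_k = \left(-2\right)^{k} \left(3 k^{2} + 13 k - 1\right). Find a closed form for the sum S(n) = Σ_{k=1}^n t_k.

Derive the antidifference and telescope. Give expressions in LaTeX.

Ratio r(k) = 2*(-3*k**2 - 19*k - 15)/(3*k**2 + 13*k - 1).
So A=-2 and B=1, with C=k**2 + 13*k/3 - 1/3.
Set up (-2)·f(k+1) − (1)·f(k) − (k**2 + 13*k/3 - 1/3) = 0.
Bound: deg f ≤ 2.
Solving with deg f ≤ 2: f(k) = -(k**2 + 3*k - 3)/3.
Get s_k = R·t_k = (-2)**k*(-k**2 - 3*k + 3) with R(k) = B(k−1)f(k)/C(k) = -(k**2 + 3*k - 3)/(3*k**2 + 13*k - 1).
Verify: (-2)**k*(3*k**2 + 13*k - 1) matches t_k.
Evaluate: s_(n+1) = 2*(-2)**n*(n**2 + 5*n + 1); subtract s_(1) = 2 ⇒ S(n) = 2*(-2)**n*n**2 + 10*(-2)**n*n + 2*(-2)**n - 2.

S(n) = 2 \left(-2\right)^{n} n^{2} + 10 \left(-2\right)^{n} n + 2 \left(-2\right)^{n} - 2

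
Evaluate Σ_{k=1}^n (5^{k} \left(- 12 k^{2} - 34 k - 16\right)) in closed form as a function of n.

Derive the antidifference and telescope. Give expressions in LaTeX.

r(k) = 5*(6*k**2 + 29*k + 31)/(6*k**2 + 17*k + 8) after simplifying.
Factor: A=5; B=1; C=k**2 + 17*k/6 + 4/3.
Solve (5)·f(k+1) − (1)·f(k) = k**2 + 17*k/6 + 4/3.
Degrees (0,0,2) ⇒ d ≤ 2.
Solve for f: f(k) = (3*k**2 + k - 1)/12 (degree 2 ≤ 2).
Certificate R = B(k−1)f/C = (3*k**2 + k - 1)/(2*(6*k**2 + 17*k + 8)) gives s_k = 5**k*(-3*k**2 - k + 1).
Check: Δs_k = 5**k*(-12*k**2 - 34*k - 16). ✓
Σ_(k=1)^n t_k = s_(n+1) − s_(1) = (5**(n + 1)*(-3*n**2 - 7*n - 3)) − (-15), i.e. -15*5**n*n**2 - 35*5**n*n - 15*5**n + 15.

S(n) = - 15 \cdot 5^{n} n^{2} - 35 \cdot 5^{n} n - 15 \cdot 5^{n} + 15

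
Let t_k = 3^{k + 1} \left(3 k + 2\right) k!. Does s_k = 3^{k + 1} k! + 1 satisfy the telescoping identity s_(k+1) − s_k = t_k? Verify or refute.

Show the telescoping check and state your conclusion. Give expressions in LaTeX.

valid; difference matches t_k

s_(k+1) = 3**(k + 2)*factorial(k + 1) + 1
s_(k+1) − s_k = 3**(k + 1)*(3*k + 2)*factorial(k)
(s_(k+1) − s_k) − t_k = 0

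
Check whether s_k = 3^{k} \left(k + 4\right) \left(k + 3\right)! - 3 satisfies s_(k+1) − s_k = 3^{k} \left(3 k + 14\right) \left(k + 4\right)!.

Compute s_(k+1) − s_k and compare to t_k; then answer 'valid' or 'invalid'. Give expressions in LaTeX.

s_(k+1) = 3**(k + 1)*(k + 5)*factorial(k + 4) - 3
s_(k+1) − s_k = 3**k*(3*k + 14)*factorial(k + 4)
(s_(k+1) − s_k) − t_k = 0

Valid — Δs_k = t_k.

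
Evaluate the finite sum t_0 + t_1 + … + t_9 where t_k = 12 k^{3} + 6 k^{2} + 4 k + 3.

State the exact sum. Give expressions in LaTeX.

The ratio is (12*k**3 + 42*k**2 + 52*k + 25)/(12*k**3 + 6*k**2 + 4*k + 3).
Take A(k)=1, B(k)=1, C(k)=k**3 + k**2/2 + k/3 + 1/4.
Key eq: (1)·f(k+1) = (1)·f(k) + (k**3 + k**2/2 + k/3 + 1/4).
Bound: deg f ≤ 4.
Coefficient equations give f(k) = k*(3*k**3 - 4*k**2 + 2*k + 2)/12.
R(k) = B(k−1)·f(k)/C(k) = k*(3*k**3 - 4*k**2 + 2*k + 2)/(12*k**3 + 6*k**2 + 4*k + 3); s_k = R·t_k = k*(3*k**3 - 4*k**2 + 2*k + 2).
Δs = 12*k**3 + 6*k**2 + 4*k + 3, as required.
Σ_(k=0)^(9) t_k = s_(10) − s_(0) = 26220 − (0) = 26220.

Σ = 26220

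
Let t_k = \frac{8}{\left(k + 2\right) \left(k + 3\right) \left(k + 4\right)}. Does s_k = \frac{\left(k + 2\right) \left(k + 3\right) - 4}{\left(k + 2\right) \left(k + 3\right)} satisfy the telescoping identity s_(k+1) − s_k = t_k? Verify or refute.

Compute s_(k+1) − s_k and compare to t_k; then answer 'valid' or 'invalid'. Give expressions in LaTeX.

valid; difference matches t_k

s_(k+1) = ((k + 3)*(k + 4) - 4)/((k + 3)*(k + 4))
s_(k+1) − s_k = 8/(k**3 + 9*k**2 + 26*k + 24)
(s_(k+1) − s_k) − t_k = 0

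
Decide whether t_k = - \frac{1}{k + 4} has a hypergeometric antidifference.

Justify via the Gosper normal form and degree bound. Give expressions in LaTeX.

No — t_k has no hypergeometric antidifference.

Compute t_(k+1)/t_k: get (k + 4)/(k + 5).
Take A(k)=k + 4, B(k)=k + 5, C(k)=1.
Solve (k + 4)·f(k+1) − (k + 4)·f(k) = 1.
deg f ≤ 0 (via 1,1,0).
Generic f = c0 gives residual -1; -1 = 0 cannot hold, so t_k is not Gosper-summable.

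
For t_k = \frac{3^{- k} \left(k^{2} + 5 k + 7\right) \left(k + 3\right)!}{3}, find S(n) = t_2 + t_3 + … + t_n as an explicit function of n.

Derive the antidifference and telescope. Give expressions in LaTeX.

t_(k+1)/t_k = (k + 4)*(5*k + (k + 1)**2 + 12)/(3*(k**2 + 5*k + 7)).
Normal form (A,B,C) = (k/3 + 4/3, 1, k**2 + 5*k + 7).
Set up (k/3 + 4/3)·f(k+1) − (1)·f(k) − (k**2 + 5*k + 7) = 0.
d = 1 from the (1,0,2) case.
Solving with deg f ≤ 1: f(k) = 3*(k + 3).
Then R = B(k−1)f/C = 3*(k + 3)/(k**2 + 5*k + 7), so s_k = R(k)·t_k = (k + 3)*factorial(k + 3)/3**k.
s_(k+1) − s_k = (k**2 + 5*k + 7)*factorial(k + 3)/(3*3**k) = t_k.
Σ_(k=2)^n t_k = s_(n+1) − s_(2) = (3**(-n - 1)*(n + 4)*factorial(n + 4)) − (200/3), i.e. -200/3 + n*factorial(n + 4)/(3*3**n) + 4*factorial(n + 4)/(3*3**n).

S(n) = - \frac{200}{3} + \frac{3^{- n} n \left(n + 4\right)!}{3} + \frac{4 \cdot 3^{- n} \left(n + 4\right)!}{3}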